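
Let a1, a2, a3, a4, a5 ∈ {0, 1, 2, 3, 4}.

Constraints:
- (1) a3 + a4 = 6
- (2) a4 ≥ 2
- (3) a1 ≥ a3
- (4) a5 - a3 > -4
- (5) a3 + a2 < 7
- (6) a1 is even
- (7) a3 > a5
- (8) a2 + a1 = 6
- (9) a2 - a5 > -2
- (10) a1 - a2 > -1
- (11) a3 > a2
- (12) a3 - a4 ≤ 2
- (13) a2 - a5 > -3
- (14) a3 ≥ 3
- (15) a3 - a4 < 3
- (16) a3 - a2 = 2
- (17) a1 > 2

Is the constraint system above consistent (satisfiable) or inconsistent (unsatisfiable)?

Try a1 = 4, a2 = 2, a3 = 4, a4 = 2, a5 = 2.
Check constraint 1: a3 + a4 = 6; constraint 4: a5 - a3 = -2; constraint 5: a3 + a2 = 6. The remaining constraints are straightforward to verify.

Satisfiable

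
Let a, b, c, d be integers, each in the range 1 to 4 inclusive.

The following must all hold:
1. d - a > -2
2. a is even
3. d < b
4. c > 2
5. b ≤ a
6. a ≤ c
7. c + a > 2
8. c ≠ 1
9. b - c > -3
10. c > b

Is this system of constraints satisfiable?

Take a = 2, b = 2, c = 3, d = 1. Then constraint 1: d - a = -1; constraint 7: c + a = 5; constraint 9: b - c = -1, and every other listed constraint is also met.

Satisfiable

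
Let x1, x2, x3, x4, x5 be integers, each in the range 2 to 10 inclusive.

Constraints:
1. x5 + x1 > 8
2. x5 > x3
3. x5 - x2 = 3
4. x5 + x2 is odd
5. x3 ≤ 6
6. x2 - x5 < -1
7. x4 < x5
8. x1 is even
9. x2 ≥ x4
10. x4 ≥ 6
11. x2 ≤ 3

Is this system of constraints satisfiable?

Unsatisfiable

From constraint 10: x4 ≥ 6. From constraints 9 and 11: x4 ≤ x2 and x2 ≤ 3, so x4 ≤ 3. But 3 < 6, so no value of x4 works.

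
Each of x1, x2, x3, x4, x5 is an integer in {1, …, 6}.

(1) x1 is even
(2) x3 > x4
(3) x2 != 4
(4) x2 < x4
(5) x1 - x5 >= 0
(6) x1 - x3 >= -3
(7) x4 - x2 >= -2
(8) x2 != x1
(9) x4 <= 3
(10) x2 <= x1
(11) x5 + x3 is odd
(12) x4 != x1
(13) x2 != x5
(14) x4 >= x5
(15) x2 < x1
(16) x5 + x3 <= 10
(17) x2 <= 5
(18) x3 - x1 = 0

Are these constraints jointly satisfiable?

Setting (x1, x2, x3, x4, x5) = (6, 2, 6, 3, 3) satisfies everything: constraint 5: x1 - x5 = 3; constraint 6: x1 - x3 = 0; constraint 7: x4 - x2 = 1, and the others follow.

Satisfiable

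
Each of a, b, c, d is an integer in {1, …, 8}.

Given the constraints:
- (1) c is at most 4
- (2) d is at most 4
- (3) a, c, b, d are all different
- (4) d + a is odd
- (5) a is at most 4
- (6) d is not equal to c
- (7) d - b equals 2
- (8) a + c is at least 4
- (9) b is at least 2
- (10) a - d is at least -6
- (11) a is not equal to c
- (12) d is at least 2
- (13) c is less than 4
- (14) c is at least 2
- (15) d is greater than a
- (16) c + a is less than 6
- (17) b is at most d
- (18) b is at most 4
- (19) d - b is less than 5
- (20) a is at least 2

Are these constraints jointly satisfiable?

Constraints 1, 2, 5, 9, 12, 14, 18, and 20 confine each of a, c, b, d to the 3 values {2, …, 4}.
Constraint 3 requires all 4 of them to be distinct, but only 3 values are available — impossible by the pigeonhole principle.

Unsatisfiable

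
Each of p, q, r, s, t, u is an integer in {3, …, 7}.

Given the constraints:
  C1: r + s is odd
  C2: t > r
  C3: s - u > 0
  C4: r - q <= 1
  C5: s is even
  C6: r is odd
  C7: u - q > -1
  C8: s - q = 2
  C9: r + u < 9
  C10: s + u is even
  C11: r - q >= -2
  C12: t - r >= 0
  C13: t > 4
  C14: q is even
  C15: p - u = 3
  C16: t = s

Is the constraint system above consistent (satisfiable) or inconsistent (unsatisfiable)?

Satisfiable

Setting (p, q, r, s, t, u) = (7, 4, 3, 6, 6, 4) satisfies everything: constraint 3: s - u = 2; constraint 4: r - q = -1, and the others follow.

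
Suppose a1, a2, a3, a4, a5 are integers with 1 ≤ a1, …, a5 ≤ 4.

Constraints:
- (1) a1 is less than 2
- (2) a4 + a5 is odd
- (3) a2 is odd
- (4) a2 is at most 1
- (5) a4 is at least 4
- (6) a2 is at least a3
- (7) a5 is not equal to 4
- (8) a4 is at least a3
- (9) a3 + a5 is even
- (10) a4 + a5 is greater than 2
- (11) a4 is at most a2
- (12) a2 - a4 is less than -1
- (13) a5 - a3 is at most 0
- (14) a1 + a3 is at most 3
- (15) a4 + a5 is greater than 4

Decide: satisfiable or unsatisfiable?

Unsatisfiable

From constraint 5: a4 ≥ 4. From constraints 4 and 11: a4 ≤ a2 and a2 ≤ 1, so a4 ≤ 1. But 1 < 4, so no value of a4 works.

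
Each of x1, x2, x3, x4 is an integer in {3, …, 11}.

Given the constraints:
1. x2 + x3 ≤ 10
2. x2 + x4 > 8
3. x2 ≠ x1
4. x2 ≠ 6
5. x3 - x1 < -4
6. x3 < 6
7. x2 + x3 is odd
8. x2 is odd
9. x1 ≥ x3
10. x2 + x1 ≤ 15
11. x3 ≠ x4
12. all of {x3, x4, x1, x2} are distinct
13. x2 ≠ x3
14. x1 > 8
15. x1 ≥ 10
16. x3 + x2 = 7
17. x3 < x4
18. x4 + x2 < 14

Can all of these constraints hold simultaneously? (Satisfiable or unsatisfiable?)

Satisfiable

Take x1 = 11, x2 = 3, x3 = 4, x4 = 8. Then constraint 1: x2 + x3 = 7; constraint 2: x2 + x4 = 11, and every other listed constraint is also met.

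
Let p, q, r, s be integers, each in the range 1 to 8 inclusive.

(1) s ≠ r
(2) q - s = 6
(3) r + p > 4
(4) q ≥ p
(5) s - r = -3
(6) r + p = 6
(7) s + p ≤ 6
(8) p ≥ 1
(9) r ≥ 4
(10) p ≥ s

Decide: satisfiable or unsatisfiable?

One satisfying assignment is p = 2, q = 7, r = 4, s = 1.
For the less obvious constraints — constraint 2: q - s = 6; constraint 3: r + p = 6; constraint 5: s - r = -3 — and the others hold by inspection.

Satisfiable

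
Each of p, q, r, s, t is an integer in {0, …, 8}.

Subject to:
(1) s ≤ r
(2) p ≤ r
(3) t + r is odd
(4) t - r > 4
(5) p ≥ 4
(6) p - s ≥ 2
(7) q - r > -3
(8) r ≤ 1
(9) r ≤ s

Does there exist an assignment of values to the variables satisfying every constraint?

From constraints 2 and 5: r ≥ p and p ≥ 4, so r ≥ 4. From constraint 8: r ≤ 1. But 1 < 4, so no value of r works.

Unsatisfiable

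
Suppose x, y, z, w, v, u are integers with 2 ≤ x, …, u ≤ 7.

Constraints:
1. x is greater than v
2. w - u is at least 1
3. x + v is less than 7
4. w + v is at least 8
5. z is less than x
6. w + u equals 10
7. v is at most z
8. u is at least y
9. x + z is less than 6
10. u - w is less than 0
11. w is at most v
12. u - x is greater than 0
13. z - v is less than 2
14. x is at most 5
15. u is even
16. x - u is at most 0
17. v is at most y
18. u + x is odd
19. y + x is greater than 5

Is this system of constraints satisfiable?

Constraints 5, 7, 10, 11, and 12 give z < x, x < u, u < w, w ≤ v, v ≤ z. Chaining: z < x < u < w ≤ v ≤ z, which forces z < z — impossible.

Unsatisfiable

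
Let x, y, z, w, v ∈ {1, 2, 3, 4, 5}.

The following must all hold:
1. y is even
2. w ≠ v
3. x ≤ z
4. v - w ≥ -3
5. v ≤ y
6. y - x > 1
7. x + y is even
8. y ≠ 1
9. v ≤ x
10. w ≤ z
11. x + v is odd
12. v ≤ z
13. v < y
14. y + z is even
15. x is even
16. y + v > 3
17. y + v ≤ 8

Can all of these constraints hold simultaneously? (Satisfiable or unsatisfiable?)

Satisfiable

Setting (x, y, z, w, v) = (2, 4, 4, 3, 1) satisfies everything: constraint 4: v - w = -2; constraint 6: y - x = 2; constraint 16: y + v = 5, and the others follow.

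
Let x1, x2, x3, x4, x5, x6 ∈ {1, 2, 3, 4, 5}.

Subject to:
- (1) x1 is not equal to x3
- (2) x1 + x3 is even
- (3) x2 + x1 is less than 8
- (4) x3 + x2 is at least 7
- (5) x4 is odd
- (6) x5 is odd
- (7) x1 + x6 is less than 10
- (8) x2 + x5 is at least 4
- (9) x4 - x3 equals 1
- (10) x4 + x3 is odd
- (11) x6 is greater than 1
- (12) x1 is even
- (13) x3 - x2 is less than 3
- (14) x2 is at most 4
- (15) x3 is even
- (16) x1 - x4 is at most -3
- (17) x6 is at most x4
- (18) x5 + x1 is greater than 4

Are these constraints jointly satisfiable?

Satisfiable

One satisfying assignment is x1 = 2, x2 = 4, x3 = 4, x4 = 5, x5 = 3, x6 = 5.
For the less obvious constraints — constraint 3: x2 + x1 = 6; constraint 4: x3 + x2 = 8 — and the others hold by inspection.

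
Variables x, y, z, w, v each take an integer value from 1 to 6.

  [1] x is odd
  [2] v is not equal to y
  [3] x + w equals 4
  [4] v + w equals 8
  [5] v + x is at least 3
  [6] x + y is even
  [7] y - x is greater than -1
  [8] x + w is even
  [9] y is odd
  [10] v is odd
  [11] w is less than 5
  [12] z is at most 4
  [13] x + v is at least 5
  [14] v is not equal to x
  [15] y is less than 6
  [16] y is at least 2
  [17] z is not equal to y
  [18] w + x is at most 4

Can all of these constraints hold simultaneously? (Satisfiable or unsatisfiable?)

Satisfiable

Try x = 1, y = 3, z = 2, w = 3, v = 5.
Check constraint 3: x + w = 4; constraint 4: v + w = 8; constraint 5: v + x = 6. The remaining constraints are straightforward to verify.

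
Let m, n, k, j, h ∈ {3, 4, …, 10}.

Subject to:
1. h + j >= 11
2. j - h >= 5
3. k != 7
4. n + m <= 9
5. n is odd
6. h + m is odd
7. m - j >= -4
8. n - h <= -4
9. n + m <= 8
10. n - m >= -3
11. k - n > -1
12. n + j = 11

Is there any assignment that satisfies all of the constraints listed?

Unsatisfiable

Constraints 2, 7, 8, and 10 give n − m ≥ -3, m − j ≥ -4, j − h ≥ 5, h − n ≥ 4.
Adding all 4 inequalities: the left sides telescope to 0, and the right sides sum to (-3) + (-4) + 5 + 4 = 2. So 0 ≥ 2, which is false.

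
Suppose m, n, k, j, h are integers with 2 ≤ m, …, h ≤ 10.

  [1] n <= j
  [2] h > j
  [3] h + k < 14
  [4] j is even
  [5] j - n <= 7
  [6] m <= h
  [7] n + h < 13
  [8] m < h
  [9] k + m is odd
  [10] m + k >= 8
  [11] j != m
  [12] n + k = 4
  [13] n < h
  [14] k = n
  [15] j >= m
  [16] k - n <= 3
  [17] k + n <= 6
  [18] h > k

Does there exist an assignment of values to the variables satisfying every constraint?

Satisfiable

The assignment m = 7, n = 2, k = 2, j = 8, h = 9 works:
  constraint 3 holds since h + k = 11.
  constraint 5 holds since j - n = 6.
The rest check out directly.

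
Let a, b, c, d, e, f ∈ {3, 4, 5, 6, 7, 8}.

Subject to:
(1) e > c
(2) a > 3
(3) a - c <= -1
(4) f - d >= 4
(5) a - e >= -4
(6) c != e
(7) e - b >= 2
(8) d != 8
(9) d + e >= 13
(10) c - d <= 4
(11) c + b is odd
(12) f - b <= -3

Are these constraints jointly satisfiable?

Unsatisfiable

Constraints 3, 4, 5, 7, 10, and 12 give a − e ≥ -4, e − b ≥ 2, b − f ≥ 3, f − d ≥ 4, d − c ≥ -4, c − a ≥ 1.
Adding all 6 inequalities: the left sides telescope to 0, and the right sides sum to (-4) + 2 + 3 + 4 + (-4) + 1 = 2. So 0 ≥ 2, which is false.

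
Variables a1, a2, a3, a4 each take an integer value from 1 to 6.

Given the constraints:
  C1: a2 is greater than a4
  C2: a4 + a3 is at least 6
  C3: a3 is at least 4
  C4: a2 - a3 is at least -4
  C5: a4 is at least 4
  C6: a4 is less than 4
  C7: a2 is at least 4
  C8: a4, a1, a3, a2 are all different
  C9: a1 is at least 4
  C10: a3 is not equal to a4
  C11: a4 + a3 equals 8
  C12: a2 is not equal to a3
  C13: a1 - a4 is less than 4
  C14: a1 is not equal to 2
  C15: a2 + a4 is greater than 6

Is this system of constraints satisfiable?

Constraints 3, 5, 7, and 9 confine each of a4, a1, a3, a2 to the 3 values {4, …, 6} (the domain already gives each ≤ 6).
Constraint 8 requires all 4 of them to be distinct, but only 3 values are available — impossible by the pigeonhole principle.

Unsatisfiable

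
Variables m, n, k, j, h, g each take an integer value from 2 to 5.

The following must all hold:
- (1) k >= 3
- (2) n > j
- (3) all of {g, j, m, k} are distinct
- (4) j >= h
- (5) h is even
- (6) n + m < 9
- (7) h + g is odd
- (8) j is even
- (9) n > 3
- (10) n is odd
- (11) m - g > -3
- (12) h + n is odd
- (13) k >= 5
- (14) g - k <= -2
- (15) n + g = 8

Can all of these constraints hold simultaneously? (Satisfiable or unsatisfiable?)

Setting (m, n, k, j, h, g) = (2, 5, 5, 4, 2, 3) satisfies everything: constraint 6: n + m = 7; constraint 11: m - g = -1, and the others follow.

Satisfiable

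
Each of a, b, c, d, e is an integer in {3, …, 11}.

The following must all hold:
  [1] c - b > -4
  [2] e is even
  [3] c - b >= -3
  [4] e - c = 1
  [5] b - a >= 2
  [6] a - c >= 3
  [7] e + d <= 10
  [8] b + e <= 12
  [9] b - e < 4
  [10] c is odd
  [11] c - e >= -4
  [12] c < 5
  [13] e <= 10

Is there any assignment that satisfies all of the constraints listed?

Constraints 3, 5, and 6 give a − c ≥ 3, c − b ≥ -3, b − a ≥ 2.
Adding all 3 inequalities: the left sides telescope to 0, and the right sides sum to 3 + (-3) + 2 = 2. So 0 ≥ 2, which is false.

Unsatisfiable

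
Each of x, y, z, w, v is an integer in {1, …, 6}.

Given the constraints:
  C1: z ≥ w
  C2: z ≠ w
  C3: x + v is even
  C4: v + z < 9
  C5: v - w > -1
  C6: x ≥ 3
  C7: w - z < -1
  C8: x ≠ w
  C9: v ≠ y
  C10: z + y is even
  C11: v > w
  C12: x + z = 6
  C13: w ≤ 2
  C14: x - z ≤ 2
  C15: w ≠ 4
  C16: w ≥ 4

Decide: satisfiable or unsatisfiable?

From constraint 6: x ≥ 3. From constraints 1 and 16: z ≥ w ≥ 4. Hence x + z ≥ 7. But constraint 12 requires x + z = 6, and 6 < 7. Contradiction.

Unsatisfiable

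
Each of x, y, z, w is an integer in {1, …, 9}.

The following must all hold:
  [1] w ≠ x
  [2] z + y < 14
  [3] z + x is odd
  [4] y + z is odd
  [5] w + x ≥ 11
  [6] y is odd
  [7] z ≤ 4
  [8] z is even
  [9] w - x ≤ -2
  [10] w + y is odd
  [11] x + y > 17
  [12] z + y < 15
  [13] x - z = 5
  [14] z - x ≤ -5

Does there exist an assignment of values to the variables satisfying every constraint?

Satisfiable

Setting (x, y, z, w) = (9, 9, 4, 4) satisfies everything: constraint 2: z + y = 13; constraint 5: w + x = 13; constraint 9: w - x = -5, and the others follow.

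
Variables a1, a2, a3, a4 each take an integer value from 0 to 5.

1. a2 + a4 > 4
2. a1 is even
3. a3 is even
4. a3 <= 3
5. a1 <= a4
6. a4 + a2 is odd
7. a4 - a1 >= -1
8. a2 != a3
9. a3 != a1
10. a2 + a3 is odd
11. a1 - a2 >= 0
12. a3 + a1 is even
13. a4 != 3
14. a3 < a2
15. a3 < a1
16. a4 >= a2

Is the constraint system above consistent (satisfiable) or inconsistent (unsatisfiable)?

Satisfiable

The assignment a1 = 4, a2 = 3, a3 = 0, a4 = 4 works:
  constraint 1 holds since a2 + a4 = 7.
  constraint 7 holds since a4 - a1 = 0.
  constraint 11 holds since a1 - a2 = 1.
The rest check out directly.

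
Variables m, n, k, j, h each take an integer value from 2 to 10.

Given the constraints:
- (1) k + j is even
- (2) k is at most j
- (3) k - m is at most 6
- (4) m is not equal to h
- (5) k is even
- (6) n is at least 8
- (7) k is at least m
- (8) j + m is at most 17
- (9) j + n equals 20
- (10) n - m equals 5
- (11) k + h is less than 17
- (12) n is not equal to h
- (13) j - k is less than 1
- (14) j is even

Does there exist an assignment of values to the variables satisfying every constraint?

Satisfiable

Setting (m, n, k, j, h) = (5, 10, 10, 10, 4) satisfies everything: constraint 3: k - m = 5; constraint 8: j + m = 15, and the others follow.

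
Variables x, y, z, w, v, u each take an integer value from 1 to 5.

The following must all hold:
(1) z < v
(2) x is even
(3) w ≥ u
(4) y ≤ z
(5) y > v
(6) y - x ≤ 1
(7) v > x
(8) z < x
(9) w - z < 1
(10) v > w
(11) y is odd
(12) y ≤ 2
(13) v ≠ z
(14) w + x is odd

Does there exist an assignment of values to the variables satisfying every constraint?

Unsatisfiable

Constraints 4, 5, 7, and 8 give y ≤ z, z < x, x < v, v < y. Chaining: y ≤ z < x < v < y, which forces y < y — impossible.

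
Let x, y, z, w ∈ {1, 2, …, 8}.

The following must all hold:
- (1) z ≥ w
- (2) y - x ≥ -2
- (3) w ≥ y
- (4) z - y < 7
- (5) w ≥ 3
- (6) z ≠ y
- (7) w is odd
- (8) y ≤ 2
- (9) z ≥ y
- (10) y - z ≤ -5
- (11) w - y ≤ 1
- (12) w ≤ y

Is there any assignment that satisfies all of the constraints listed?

From constraint 5: w ≥ 3. From constraints 8 and 12: w ≤ y and y ≤ 2, so w ≤ 2. But 2 < 3, so no value of w works.

Unsatisfiable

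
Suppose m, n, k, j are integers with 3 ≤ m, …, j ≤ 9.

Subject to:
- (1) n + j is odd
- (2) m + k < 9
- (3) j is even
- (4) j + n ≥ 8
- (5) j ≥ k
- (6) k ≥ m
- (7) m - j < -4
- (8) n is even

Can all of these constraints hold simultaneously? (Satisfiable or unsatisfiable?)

Constraint 8 makes n even and constraint 3 makes j even, so n + j must be even. Constraint 1 says n + j is odd — contradiction.

Unsatisfiable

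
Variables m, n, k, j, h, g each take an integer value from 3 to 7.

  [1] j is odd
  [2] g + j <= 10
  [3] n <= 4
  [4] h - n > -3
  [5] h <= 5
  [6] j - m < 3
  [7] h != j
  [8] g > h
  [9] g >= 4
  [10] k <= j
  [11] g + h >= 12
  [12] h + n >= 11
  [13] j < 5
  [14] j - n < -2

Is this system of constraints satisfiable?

Unsatisfiable

From constraint 5: h ≤ 5. From constraint 3: n ≤ 4. Hence h + n ≤ 9. But constraint 12 requires h + n ≥ 11, and 11 > 9. Contradiction.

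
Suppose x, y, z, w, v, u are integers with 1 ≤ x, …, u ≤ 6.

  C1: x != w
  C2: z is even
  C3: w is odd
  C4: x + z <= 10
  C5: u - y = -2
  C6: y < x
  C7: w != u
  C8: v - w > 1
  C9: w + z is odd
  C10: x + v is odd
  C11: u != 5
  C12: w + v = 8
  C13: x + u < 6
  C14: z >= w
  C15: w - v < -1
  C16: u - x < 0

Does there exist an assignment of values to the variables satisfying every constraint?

Satisfiable

Take x = 4, y = 3, z = 6, w = 3, v = 5, u = 1. Then constraint 4: x + z = 10; constraint 5: u - y = -2; constraint 8: v - w = 2, and every other listed constraint is also met.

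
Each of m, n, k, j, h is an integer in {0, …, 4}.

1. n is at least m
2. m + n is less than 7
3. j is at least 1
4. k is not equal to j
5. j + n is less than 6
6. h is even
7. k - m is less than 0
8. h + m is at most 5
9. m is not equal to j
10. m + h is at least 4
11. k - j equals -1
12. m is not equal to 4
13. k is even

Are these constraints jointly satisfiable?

Satisfiable

Try m = 3, n = 3, k = 0, j = 1, h = 2.
Check constraint 2: m + n = 6; constraint 5: j + n = 4; constraint 7: k - m = -3. The remaining constraints are straightforward to verify.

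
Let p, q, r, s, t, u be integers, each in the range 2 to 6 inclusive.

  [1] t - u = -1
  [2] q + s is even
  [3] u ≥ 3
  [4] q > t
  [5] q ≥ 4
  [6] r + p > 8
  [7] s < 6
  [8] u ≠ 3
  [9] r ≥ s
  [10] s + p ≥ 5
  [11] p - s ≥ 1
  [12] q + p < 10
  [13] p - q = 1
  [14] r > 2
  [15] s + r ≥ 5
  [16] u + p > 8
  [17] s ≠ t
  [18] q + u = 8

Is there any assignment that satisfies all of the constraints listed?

Satisfiable

Take p = 5, q = 4, r = 6, s = 2, t = 3, u = 4. Then constraint 1: t - u = -1; constraint 6: r + p = 11, and every other listed constraint is also met.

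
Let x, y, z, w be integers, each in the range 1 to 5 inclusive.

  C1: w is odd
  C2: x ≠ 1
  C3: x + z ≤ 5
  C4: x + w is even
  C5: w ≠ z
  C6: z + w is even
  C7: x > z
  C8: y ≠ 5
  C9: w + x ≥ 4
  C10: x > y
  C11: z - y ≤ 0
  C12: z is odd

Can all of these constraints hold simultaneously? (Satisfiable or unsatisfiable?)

Satisfiable

Try x = 3, y = 2, z = 1, w = 3.
Check constraint 3: x + z = 4; constraint 9: w + x = 6; constraint 11: z - y = -1. The remaining constraints are straightforward to verify.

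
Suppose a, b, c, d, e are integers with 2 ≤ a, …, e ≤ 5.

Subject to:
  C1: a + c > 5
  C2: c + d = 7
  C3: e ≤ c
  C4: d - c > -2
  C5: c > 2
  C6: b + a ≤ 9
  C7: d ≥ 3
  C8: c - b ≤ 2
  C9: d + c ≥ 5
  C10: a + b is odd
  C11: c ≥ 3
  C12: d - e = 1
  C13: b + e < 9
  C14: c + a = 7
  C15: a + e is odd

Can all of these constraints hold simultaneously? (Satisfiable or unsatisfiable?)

Setting (a, b, c, d, e) = (4, 3, 3, 4, 3) satisfies everything: constraint 1: a + c = 7; constraint 2: c + d = 7; constraint 4: d - c = 1, and the others follow.

Satisfiable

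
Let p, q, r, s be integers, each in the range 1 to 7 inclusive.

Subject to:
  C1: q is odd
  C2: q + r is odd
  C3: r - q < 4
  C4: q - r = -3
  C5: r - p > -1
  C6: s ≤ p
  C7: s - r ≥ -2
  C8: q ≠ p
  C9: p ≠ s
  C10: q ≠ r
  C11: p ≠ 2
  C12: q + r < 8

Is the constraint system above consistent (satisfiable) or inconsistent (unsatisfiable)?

Satisfiable

Setting (p, q, r, s) = (4, 1, 4, 3) satisfies everything: constraint 3: r - q = 3; constraint 4: q - r = -3; constraint 5: r - p = 0, and the others follow.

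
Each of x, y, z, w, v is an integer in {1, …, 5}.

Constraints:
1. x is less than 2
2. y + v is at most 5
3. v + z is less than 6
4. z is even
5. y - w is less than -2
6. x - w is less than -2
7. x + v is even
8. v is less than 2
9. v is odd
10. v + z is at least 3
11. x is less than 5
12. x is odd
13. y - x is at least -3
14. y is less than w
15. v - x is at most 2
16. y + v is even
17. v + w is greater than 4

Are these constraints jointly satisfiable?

One satisfying assignment is x = 1, y = 1, z = 4, w = 4, v = 1.
For the less obvious constraints — constraint 2: y + v = 2; constraint 3: v + z = 5; constraint 5: y - w = -3 — and the others hold by inspection.

Satisfiable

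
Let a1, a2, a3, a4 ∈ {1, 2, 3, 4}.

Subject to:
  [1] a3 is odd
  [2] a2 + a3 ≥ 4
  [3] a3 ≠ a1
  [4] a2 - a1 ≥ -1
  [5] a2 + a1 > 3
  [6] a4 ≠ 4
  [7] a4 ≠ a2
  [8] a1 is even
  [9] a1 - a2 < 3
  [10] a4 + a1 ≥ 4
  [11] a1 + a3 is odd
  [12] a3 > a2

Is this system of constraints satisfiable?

Satisfiable

Setting (a1, a2, a3, a4) = (2, 2, 3, 3) satisfies everything: constraint 2: a2 + a3 = 5; constraint 4: a2 - a1 = 0; constraint 5: a2 + a1 = 4, and the others follow.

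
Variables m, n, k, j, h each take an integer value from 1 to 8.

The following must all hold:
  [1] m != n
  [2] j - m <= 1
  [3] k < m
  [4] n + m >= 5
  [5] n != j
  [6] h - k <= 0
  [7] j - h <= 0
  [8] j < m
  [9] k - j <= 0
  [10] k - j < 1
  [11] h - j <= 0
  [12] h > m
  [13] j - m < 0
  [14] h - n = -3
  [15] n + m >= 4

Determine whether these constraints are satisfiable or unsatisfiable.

Constraints 6, 8, 9, and 12 give j < m, m < h, h ≤ k, k ≤ j. Chaining: j < m < h ≤ k ≤ j, which forces j < j — impossible.

Unsatisfiable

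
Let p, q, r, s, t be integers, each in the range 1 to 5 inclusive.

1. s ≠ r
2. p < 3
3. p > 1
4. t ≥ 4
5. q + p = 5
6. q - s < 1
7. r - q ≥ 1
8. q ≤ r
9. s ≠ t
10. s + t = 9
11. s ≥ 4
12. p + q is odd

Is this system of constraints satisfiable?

One satisfying assignment is p = 2, q = 3, r = 4, s = 5, t = 4.
For the less obvious constraints — constraint 5: q + p = 5; constraint 6: q - s = -2; constraint 7: r - q = 1 — and the others hold by inspection.

Satisfiable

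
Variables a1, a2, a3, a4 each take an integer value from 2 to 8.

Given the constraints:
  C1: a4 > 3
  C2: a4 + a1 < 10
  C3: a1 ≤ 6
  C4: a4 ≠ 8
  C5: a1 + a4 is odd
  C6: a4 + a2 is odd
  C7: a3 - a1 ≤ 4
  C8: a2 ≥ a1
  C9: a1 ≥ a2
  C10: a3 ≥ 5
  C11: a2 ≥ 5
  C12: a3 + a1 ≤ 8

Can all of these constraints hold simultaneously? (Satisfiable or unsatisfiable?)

Unsatisfiable

From constraint 10: a3 ≥ 5. From constraints 9 and 11: a1 ≥ a2 ≥ 5. Hence a3 + a1 ≥ 10. But constraint 12 requires a3 + a1 ≤ 8, and 8 < 10. Contradiction.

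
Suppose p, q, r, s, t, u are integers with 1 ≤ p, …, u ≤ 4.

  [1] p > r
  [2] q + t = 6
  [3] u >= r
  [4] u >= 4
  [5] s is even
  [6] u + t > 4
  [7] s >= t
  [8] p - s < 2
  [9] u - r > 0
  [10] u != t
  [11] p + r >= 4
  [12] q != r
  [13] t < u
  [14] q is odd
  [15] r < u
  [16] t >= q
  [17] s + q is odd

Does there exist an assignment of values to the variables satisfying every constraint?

Try p = 4, q = 3, r = 2, s = 4, t = 3, u = 4.
Check constraint 2: q + t = 6; constraint 6: u + t = 7. The remaining constraints are straightforward to verify.

Satisfiable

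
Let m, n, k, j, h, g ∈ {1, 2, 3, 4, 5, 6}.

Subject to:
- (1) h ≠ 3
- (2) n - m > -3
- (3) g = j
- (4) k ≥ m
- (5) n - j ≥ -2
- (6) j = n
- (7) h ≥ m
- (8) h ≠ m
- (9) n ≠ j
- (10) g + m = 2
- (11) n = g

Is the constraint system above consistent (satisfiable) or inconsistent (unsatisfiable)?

Unsatisfiable

From constraints 3 and 11, n = g = j, so n = j. But constraint 9 says n ≠ j. Contradiction.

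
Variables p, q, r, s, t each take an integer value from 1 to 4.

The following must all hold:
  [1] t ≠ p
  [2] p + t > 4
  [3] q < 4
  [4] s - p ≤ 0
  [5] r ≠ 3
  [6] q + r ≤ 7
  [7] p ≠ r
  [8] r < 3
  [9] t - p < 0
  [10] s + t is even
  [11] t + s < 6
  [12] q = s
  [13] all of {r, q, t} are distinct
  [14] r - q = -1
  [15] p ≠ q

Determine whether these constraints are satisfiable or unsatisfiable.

Setting (p, q, r, s, t) = (4, 3, 2, 3, 1) satisfies everything: constraint 2: p + t = 5; constraint 4: s - p = -1; constraint 6: q + r = 5, and the others follow.

Satisfiable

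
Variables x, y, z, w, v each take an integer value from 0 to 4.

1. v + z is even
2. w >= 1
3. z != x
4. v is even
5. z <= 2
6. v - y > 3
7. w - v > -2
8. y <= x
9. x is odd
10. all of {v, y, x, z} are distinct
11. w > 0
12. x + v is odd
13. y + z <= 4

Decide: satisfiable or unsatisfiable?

Satisfiable

One satisfying assignment is x = 1, y = 0, z = 2, w = 4, v = 4.
For the less obvious constraints — constraint 6: v - y = 4; constraint 7: w - v = 0 — and the others hold by inspection.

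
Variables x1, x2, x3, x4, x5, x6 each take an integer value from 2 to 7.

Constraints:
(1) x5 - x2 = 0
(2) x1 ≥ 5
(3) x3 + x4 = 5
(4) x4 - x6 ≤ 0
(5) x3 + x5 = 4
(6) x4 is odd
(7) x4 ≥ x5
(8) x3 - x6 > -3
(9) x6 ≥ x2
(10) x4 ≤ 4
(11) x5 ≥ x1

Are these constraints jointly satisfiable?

Unsatisfiable

From constraints 2 and 11: x5 ≥ x1 and x1 ≥ 5, so x5 ≥ 5. From constraints 7 and 10: x5 ≤ x4 and x4 ≤ 4, so x5 ≤ 4. But 4 < 5, so no value of x5 works.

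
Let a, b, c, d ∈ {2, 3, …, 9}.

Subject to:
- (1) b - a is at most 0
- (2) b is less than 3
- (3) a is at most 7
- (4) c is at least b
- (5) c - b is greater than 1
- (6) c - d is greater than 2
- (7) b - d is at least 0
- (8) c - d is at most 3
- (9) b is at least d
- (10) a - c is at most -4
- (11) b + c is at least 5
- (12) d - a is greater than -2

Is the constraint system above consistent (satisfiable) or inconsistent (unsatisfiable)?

Unsatisfiable

Constraints 1, 7, 8, and 10 give d − c ≥ -3, c − a ≥ 4, a − b ≥ 0, b − d ≥ 0.
Adding all 4 inequalities: the left sides telescope to 0, and the right sides sum to (-3) + 4 + 0 + 0 = 1. So 0 ≥ 1, which is false.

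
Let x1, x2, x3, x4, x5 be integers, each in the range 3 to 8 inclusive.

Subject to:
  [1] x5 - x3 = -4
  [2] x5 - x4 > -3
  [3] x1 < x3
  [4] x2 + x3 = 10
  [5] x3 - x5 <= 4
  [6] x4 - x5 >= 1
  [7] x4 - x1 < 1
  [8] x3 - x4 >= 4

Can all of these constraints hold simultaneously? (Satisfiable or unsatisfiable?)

Constraints 5, 6, and 8 give x4 − x5 ≥ 1, x5 − x3 ≥ -4, x3 − x4 ≥ 4.
Adding all 3 inequalities: the left sides telescope to 0, and the right sides sum to 1 + (-4) + 4 = 1. So 0 ≥ 1, which is false.

Unsatisfiable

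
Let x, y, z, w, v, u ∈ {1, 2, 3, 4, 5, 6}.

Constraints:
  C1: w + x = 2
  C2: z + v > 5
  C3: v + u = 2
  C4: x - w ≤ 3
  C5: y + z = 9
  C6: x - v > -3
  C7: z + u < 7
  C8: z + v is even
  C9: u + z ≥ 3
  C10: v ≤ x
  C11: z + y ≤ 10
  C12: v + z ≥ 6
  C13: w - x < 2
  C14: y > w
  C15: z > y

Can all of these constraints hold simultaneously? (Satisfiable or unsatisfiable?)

Satisfiable

Take x = 1, y = 4, z = 5, w = 1, v = 1, u = 1. Then constraint 1: w + x = 2; constraint 2: z + v = 6, and every other listed constraint is also met.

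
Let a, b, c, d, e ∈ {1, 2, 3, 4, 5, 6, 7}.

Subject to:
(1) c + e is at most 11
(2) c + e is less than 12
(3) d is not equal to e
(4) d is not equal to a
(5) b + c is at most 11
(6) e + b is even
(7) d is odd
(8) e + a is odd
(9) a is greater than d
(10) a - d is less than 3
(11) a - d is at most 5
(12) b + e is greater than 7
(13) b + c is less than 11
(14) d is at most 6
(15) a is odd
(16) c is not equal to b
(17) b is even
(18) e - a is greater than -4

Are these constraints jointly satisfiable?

The assignment a = 7, b = 4, c = 5, d = 5, e = 4 works:
  constraint 1 holds since c + e = 9.
  constraint 2 holds since c + e = 9.
  constraint 5 holds since b + c = 9.
The rest check out directly.

Satisfiable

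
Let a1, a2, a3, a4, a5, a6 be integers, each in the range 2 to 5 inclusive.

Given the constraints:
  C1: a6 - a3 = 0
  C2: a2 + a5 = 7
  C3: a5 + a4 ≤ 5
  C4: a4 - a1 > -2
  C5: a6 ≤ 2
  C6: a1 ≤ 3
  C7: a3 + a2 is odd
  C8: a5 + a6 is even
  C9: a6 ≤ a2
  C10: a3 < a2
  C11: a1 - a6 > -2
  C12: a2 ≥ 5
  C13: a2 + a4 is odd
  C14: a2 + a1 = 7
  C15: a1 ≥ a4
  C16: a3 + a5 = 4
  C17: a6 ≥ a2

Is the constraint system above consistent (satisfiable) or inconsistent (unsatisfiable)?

From constraints 5 and 17: a2 ≤ a6 ≤ 2. From constraint 6: a1 ≤ 3. Hence a2 + a1 ≤ 5. But constraint 14 requires a2 + a1 = 7, and 7 > 5. Contradiction.

Unsatisfiable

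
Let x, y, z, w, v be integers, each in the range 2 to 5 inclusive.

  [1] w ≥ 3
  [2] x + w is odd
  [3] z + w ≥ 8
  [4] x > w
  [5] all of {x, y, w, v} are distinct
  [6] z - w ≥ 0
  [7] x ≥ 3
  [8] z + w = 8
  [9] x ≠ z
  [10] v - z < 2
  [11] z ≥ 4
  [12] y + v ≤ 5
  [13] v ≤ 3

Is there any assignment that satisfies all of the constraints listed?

Satisfiable

Take x = 5, y = 2, z = 4, w = 4, v = 3. Then constraint 3: z + w = 8; constraint 6: z - w = 0, and every other listed constraint is also met.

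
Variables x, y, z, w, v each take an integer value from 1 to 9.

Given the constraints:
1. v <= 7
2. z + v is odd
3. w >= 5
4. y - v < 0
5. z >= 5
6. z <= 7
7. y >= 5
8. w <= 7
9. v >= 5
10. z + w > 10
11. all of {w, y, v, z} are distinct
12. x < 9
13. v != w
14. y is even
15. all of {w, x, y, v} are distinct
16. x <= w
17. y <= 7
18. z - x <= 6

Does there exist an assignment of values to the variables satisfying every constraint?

Constraints 1, 3, 5, 6, 7, 8, 9, and 17 confine each of w, y, v, z to the 3 values {5, …, 7}.
Constraint 11 requires all 4 of them to be distinct, but only 3 values are available — impossible by the pigeonhole principle.

Unsatisfiable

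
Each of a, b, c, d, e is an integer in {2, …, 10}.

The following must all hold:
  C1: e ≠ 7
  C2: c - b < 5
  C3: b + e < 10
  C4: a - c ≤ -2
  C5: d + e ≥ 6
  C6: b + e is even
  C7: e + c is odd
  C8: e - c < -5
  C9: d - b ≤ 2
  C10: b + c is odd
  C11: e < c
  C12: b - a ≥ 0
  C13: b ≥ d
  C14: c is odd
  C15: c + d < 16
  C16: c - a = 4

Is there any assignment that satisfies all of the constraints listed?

The assignment a = 5, b = 6, c = 9, d = 6, e = 2 works:
  constraint 2 holds since c - b = 3.
  constraint 3 holds since b + e = 8.
  constraint 4 holds since a - c = -4.
The rest check out directly.

Satisfiable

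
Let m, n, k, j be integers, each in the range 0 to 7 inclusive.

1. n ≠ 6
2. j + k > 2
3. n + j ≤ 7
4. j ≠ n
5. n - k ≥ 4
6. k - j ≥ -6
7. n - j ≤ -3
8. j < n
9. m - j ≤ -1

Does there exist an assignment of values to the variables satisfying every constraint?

Unsatisfiable

Constraints 5, 6, and 7 give k − j ≥ -6, j − n ≥ 3, n − k ≥ 4.
Adding all 3 inequalities: the left sides telescope to 0, and the right sides sum to (-6) + 3 + 4 = 1. So 0 ≥ 1, which is false.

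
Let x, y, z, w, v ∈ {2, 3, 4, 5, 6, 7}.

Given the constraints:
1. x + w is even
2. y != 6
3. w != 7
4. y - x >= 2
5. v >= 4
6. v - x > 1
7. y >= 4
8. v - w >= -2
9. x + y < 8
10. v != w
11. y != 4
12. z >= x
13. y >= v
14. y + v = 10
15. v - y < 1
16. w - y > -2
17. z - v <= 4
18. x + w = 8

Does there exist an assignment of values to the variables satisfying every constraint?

Satisfiable

One satisfying assignment is x = 2, y = 5, z = 6, w = 6, v = 5.
For the less obvious constraints — constraint 4: y - x = 3; constraint 6: v - x = 3; constraint 8: v - w = -1 — and the others hold by inspection.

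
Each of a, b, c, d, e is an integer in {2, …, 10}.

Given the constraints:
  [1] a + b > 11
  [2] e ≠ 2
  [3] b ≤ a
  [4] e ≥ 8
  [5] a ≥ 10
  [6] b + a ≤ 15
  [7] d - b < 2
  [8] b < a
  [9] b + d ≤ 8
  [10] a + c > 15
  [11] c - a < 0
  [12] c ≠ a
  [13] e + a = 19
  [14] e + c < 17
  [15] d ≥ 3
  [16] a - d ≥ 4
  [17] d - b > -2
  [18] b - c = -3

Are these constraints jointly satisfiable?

Try a = 10, b = 4, c = 7, d = 3, e = 9.
Check constraint 1: a + b = 14; constraint 6: b + a = 14; constraint 7: d - b = -1. The remaining constraints are straightforward to verify.

Satisfiable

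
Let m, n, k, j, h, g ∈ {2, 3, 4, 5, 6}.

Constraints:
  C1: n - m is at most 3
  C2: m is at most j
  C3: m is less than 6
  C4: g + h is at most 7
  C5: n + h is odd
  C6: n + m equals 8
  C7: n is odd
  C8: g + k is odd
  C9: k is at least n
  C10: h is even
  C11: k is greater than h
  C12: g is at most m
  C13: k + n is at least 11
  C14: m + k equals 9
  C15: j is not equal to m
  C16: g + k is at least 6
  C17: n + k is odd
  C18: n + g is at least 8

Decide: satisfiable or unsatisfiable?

Setting (m, n, k, j, h, g) = (3, 5, 6, 5, 4, 3) satisfies everything: constraint 1: n - m = 2; constraint 4: g + h = 7, and the others follow.

Satisfiable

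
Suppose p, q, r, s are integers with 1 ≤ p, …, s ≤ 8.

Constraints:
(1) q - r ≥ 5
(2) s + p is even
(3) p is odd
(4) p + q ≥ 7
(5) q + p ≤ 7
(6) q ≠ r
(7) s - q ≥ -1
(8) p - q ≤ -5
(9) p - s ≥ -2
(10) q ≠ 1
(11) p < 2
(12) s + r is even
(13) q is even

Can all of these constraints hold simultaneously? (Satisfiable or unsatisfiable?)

Unsatisfiable

Constraints 7, 8, and 9 give p − s ≥ -2, s − q ≥ -1, q − p ≥ 5.
Adding all 3 inequalities: the left sides telescope to 0, and the right sides sum to (-2) + (-1) + 5 = 2. So 0 ≥ 2, which is false.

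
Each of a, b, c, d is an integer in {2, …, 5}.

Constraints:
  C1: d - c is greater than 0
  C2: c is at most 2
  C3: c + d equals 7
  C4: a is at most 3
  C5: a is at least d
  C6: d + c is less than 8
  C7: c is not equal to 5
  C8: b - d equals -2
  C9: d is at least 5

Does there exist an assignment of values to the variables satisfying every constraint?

From constraint 9: d ≥ 5. From constraints 4 and 5: d ≤ a and a ≤ 3, so d ≤ 3. But 3 < 5, so no value of d works.

Unsatisfiable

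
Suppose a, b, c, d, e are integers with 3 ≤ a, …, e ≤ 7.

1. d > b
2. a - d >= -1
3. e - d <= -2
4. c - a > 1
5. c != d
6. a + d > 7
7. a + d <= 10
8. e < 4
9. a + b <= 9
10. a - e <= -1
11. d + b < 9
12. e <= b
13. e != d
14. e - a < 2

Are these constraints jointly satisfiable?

Unsatisfiable

Constraints 2, 3, and 10 give d − e ≥ 2, e − a ≥ 1, a − d ≥ -1.
Adding all 3 inequalities: the left sides telescope to 0, and the right sides sum to 2 + 1 + (-1) = 2. So 0 ≥ 2, which is false.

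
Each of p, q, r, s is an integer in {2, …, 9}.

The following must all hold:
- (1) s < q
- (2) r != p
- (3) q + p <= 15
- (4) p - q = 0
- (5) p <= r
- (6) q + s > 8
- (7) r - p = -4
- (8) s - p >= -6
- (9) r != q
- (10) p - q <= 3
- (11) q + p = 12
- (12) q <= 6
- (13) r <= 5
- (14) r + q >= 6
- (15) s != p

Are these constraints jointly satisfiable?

Unsatisfiable

From constraint 12: q ≤ 6. From constraints 5 and 13: p ≤ r ≤ 5. Hence q + p ≤ 11. But constraint 11 requires q + p = 12, and 12 > 11. Contradiction.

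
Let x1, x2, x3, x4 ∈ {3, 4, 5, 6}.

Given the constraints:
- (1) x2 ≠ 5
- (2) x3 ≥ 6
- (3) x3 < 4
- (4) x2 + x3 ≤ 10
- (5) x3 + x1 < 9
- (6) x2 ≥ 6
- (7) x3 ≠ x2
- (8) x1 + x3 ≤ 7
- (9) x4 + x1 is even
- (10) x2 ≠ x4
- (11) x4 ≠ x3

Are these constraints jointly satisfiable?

From constraint 6: x2 ≥ 6. From constraint 2: x3 ≥ 6. Hence x2 + x3 ≥ 12. But constraint 4 requires x2 + x3 ≤ 10, and 10 < 12. Contradiction.

Unsatisfiable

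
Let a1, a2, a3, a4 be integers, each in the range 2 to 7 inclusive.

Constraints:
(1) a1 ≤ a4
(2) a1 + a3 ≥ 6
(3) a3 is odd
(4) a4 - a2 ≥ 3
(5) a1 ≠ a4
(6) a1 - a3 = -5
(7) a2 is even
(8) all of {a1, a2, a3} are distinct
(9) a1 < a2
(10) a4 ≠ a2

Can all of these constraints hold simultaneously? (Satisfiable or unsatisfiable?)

Try a1 = 2, a2 = 4, a3 = 7, a4 = 7.
Check constraint 2: a1 + a3 = 9; constraint 4: a4 - a2 = 3; constraint 6: a1 - a3 = -5. The remaining constraints are straightforward to verify.

Satisfiable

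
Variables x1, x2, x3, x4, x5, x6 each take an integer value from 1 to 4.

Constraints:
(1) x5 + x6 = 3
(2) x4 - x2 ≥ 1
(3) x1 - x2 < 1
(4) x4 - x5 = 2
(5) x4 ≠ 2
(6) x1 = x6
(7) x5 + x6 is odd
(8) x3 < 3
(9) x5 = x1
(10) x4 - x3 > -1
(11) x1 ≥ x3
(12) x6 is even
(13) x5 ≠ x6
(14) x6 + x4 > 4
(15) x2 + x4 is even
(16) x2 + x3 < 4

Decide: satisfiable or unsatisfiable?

From constraints 6 and 9, x5 = x1 = x6, so x5 = x6. But constraint 13 says x5 ≠ x6. Contradiction.

Unsatisfiable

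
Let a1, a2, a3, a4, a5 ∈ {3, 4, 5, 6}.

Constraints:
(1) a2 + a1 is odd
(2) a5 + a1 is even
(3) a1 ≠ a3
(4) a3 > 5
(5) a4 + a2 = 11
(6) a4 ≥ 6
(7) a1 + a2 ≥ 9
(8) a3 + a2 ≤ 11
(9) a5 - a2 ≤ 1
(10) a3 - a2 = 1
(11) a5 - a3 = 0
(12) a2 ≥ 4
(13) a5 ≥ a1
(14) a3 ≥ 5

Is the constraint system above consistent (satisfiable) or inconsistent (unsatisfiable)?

Satisfiable

Take a1 = 4, a2 = 5, a3 = 6, a4 = 6, a5 = 6. Then constraint 5: a4 + a2 = 11; constraint 7: a1 + a2 = 9, and every other listed constraint is also met.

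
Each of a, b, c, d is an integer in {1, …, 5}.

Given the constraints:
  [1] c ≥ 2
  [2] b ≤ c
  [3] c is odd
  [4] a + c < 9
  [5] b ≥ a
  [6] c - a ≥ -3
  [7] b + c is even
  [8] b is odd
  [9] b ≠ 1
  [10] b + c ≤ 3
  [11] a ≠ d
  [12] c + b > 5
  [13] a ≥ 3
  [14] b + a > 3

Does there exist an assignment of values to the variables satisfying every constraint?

Unsatisfiable

From constraints 5 and 13: b ≥ a ≥ 3. From constraint 1: c ≥ 2. Hence b + c ≥ 5. But constraint 10 requires b + c ≤ 3, and 3 < 5. Contradiction.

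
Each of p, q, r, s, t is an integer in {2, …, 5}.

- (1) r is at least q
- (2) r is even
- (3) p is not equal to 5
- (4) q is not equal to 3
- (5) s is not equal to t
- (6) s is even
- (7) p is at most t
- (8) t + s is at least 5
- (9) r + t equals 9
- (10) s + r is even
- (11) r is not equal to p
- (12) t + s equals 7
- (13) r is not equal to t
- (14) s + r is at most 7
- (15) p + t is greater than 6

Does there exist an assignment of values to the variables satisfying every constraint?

Satisfiable

One satisfying assignment is p = 2, q = 2, r = 4, s = 2, t = 5.
For the less obvious constraints — constraint 8: t + s = 7; constraint 9: r + t = 9; constraint 12: t + s = 7 — and the others hold by inspection.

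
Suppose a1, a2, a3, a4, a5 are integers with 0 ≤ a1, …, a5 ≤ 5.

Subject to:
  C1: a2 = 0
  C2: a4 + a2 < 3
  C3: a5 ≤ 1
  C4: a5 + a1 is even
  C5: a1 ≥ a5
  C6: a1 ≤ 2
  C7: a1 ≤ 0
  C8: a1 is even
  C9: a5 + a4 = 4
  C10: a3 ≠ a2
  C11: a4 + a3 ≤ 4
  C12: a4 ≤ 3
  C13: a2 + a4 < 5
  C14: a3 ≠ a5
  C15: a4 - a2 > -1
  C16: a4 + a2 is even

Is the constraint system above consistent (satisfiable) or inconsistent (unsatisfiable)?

From constraints 5 and 7: a5 ≤ a1 ≤ 0. From constraint 12: a4 ≤ 3. Hence a5 + a4 ≤ 3. But constraint 9 requires a5 + a4 = 4, and 4 > 3. Contradiction.

Unsatisfiable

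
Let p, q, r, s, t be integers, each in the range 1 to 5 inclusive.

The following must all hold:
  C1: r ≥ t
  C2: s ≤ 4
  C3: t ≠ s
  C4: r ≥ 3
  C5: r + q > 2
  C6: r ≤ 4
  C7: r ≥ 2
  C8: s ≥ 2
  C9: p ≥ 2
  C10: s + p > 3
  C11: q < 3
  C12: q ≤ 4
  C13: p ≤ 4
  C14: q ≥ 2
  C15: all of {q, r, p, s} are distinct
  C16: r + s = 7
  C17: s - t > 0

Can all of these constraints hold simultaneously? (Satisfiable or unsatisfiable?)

Unsatisfiable

Constraints 2, 6, 7, 8, 9, 12, 13, and 14 confine each of q, r, p, s to the 3 values {2, …, 4}.
Constraint 15 requires all 4 of them to be distinct, but only 3 values are available — impossible by the pigeonhole principle.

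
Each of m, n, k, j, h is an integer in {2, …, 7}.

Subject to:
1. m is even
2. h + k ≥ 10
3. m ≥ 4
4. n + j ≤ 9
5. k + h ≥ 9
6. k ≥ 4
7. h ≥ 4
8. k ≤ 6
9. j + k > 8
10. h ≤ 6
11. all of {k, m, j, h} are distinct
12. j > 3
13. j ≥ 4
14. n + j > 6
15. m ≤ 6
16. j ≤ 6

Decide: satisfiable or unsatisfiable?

Unsatisfiable

Constraints 3, 6, 7, 8, 10, 13, 15, and 16 confine each of k, m, j, h to the 3 values {4, …, 6}.
Constraint 11 requires all 4 of them to be distinct, but only 3 values are available — impossible by the pigeonhole principle.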